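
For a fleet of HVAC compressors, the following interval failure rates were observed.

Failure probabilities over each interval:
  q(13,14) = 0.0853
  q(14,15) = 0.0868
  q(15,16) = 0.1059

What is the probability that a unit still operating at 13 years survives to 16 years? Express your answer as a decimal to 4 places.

The overall survival probability is (1 − 0.0853) × (1 − 0.0868) × (1 − 0.1059).
= 0.9147 × 0.9132 × 0.8941 = 0.746845.

0.7468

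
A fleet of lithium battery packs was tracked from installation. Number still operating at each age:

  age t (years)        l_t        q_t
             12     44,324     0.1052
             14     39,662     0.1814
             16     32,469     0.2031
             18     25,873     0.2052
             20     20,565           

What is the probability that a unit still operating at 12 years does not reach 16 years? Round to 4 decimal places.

P(fail before 16 | operational at 12) = 1 − l_16/l_12 = 1 − 32,469/44,324 = (11,855)/44,324 = 0.267462.

0.2675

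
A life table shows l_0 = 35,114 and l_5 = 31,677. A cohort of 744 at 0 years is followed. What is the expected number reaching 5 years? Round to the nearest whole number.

671

The relevant probability is 31,677/35,114 = 0.902119.
Expected number = 744 × 0.902119 = 671.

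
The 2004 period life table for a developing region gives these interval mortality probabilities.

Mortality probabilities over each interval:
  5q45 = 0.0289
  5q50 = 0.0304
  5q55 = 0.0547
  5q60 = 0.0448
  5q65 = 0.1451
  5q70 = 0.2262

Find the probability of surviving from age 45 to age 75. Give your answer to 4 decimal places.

0.5624

The overall survival probability is (1 − 0.0289) × (1 − 0.0304) × (1 − 0.0547) × (1 − 0.0448) × (1 − 0.1451) × (1 − 0.2262).
= 0.9711 × 0.9696 × 0.9453 × 0.9552 × 0.8549 × 0.7738 = 0.562425.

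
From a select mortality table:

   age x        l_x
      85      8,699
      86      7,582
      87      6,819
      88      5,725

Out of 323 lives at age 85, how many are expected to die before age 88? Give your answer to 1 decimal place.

110.4

The relevant probability is 1 − 5,725/8,699 = 0.341878.
Expected number = 323 × 0.341878 = 110.4.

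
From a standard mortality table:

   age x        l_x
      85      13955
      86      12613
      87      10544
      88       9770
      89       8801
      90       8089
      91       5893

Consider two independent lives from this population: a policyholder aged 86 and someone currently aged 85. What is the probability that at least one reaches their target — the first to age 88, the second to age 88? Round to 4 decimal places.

p₁ = l_88/l_86 = 9770/12613 = 0.774598; p₂ = l_88/l_85 = 9770/13955 = 0.700107.
P(at least one) = 1 − (1−p₁)(1−p₂) = 1 − 0.225402 × 0.299893 = 0.932404.

0.9324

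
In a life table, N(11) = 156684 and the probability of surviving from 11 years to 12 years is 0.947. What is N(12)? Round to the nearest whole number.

148380

N(12) = N(11) × p = 156684 × 0.947 = 148380.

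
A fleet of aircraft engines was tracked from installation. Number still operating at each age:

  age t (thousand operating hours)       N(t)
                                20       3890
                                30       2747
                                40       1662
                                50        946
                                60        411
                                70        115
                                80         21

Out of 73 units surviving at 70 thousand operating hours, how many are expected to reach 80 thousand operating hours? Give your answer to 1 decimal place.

The relevant probability is 21/115 = 0.182609.
Expected number = 73 × 0.182609 = 13.3.

13.3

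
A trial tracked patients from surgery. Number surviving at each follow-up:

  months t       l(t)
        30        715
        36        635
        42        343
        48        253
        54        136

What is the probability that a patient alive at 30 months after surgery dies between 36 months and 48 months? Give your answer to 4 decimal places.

This is the probability of reaching 36 but not 48, conditional on being alive at 30: (l(36) − l(48)) / l(30).
= (635 − 253) / 715 = 382 / 715 = 0.534266.

0.5343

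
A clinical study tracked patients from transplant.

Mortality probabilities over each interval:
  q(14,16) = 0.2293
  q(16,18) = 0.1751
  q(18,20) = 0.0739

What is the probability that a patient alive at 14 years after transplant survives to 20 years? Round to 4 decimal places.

0.5888

Survival from 14 to 20 is the product of surviving each interval: (1 − 0.2293) × (1 − 0.1751) × (1 − 0.0739).
= 0.7707 × 0.8249 × 0.9261 = 0.588768.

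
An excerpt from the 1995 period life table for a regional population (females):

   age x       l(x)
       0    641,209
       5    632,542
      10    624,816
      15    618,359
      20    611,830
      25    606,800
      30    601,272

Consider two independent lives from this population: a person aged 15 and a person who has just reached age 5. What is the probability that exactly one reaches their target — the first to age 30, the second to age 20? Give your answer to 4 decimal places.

p₁ = l(30)/l(15) = 601,272/618,359 = 0.972367; p₂ = l(20)/l(5) = 611,830/632,542 = 0.967256.
P(exactly one) = p₁(1−p₂) + (1−p₁)p₂ = 0.031839 + 0.026728 = 0.058567.

0.0586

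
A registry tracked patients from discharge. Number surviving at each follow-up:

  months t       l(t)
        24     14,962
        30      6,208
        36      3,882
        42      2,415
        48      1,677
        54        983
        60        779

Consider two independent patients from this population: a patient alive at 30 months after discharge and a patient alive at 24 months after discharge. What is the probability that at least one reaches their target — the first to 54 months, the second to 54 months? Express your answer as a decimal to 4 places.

p₁ = l(54)/l(30) = 983/6,208 = 0.158344; p₂ = l(54)/l(24) = 983/14,962 = 0.065700.
P(at least one) = 1 − (1−p₁)(1−p₂) = 1 − 0.841656 × 0.934300 = 0.213641.

0.2136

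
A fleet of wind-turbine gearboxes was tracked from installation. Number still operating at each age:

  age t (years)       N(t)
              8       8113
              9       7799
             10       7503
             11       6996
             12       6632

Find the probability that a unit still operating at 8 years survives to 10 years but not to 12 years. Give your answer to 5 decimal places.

0.10736

This is the probability of reaching 10 but not 12, conditional on being operational at 8: (N(10) − N(12)) / N(8).
= (7503 − 6632) / 8113 = 871 / 8113 = 0.107359.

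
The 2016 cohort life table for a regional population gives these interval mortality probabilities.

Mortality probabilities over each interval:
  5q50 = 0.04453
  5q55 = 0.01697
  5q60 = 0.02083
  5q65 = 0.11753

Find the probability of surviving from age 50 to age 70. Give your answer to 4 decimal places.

Survival from 50 to 70 is the product of surviving each interval: (1 − 0.04453) × (1 − 0.01697) × (1 − 0.02083) × (1 − 0.11753).
= 0.95547 × 0.98303 × 0.97917 × 0.88247 = 0.811600.

0.8116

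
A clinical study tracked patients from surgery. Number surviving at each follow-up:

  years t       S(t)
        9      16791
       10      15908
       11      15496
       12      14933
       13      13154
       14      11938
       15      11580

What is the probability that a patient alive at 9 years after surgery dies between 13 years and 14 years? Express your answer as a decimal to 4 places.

0.0724

This is the probability of reaching 13 but not 14, conditional on being alive at 9: (S(13) − S(14)) / S(9).
= (13154 − 11938) / 16791 = 1216 / 16791 = 0.072420.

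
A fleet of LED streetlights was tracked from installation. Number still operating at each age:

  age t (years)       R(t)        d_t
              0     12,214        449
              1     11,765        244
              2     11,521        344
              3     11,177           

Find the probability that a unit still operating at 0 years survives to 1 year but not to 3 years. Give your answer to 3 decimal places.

This is the probability of reaching 1 but not 3, conditional on being operational at 0: (R(1) − R(3)) / R(0).
= (11,765 − 11,177) / 12,214 = 588 / 12,214 = 0.048141.

0.048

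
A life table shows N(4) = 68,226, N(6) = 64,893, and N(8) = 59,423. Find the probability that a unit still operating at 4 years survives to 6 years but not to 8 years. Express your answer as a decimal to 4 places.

This is the probability of reaching 6 but not 8, conditional on being operational at 4: (N(6) − N(8)) / N(4).
= (64,893 − 59,423) / 68,226 = 5,470 / 68,226 = 0.080175.

0.0802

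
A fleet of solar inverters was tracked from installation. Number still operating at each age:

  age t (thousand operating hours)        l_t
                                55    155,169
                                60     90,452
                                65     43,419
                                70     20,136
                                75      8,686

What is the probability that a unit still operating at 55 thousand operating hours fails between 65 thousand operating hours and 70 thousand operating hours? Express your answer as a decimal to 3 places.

0.150

This is the probability of reaching 65 but not 70, conditional on being operational at 55: (l_65 − l_70) / l_55.
= (43,419 − 20,136) / 155,169 = 23,283 / 155,169 = 0.150049.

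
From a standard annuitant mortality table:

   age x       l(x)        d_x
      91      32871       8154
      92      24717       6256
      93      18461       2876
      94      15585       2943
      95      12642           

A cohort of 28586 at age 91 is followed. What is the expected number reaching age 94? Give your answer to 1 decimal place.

13553.4

The relevant probability is 15585/32871 = 0.474126.
Expected number = 28586 × 0.474126 = 13553.4.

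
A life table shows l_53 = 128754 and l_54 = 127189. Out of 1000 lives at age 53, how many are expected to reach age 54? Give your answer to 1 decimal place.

987.8

The relevant probability is 127189/128754 = 0.987845.
Expected number = 1000 × 0.987845 = 987.8.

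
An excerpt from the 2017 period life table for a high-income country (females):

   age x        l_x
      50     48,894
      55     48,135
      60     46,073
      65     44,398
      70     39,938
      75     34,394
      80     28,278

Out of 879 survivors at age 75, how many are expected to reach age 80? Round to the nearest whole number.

The relevant probability is 28,278/34,394 = 0.822178.
Expected number = 879 × 0.822178 = 723.

723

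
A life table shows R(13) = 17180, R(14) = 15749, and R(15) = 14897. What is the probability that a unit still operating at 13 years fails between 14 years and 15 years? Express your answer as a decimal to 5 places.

This is the probability of reaching 14 but not 15, conditional on being operational at 13: (R(14) − R(15)) / R(13).
= (15749 − 14897) / 17180 = 852 / 17180 = 0.049593.

0.04959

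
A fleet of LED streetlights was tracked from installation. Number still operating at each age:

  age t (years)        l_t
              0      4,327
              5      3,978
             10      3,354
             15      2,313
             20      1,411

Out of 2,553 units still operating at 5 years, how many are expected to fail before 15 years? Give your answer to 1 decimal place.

The relevant probability is 1 − 2,313/3,978 = 0.418552.
Expected number = 2,553 × 0.418552 = 1068.6.

1068.6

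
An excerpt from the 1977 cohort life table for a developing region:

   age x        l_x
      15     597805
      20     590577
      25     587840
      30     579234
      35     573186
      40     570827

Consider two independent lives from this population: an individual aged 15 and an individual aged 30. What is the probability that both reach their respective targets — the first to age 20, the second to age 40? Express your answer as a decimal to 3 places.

0.974

p₁ = l_20/l_15 = 590577/597805 = 0.987909; p₂ = l_40/l_30 = 570827/579234 = 0.985486.
P(both) = p₁ × p₂ = 0.987909 × 0.985486 = 0.973570.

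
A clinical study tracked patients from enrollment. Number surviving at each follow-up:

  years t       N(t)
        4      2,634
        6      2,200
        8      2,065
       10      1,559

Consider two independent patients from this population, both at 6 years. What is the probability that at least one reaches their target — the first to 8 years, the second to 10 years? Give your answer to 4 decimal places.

0.9821

p₁ = N(8)/N(6) = 2,065/2,200 = 0.938636; p₂ = N(10)/N(6) = 1,559/2,200 = 0.708636.
P(at least one) = 1 − (1−p₁)(1−p₂) = 1 − 0.061364 × 0.291364 = 0.982121.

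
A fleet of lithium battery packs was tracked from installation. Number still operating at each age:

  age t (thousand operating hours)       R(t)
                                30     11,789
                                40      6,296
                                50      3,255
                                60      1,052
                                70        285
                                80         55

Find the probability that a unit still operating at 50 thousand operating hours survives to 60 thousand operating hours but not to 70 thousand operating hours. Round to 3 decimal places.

0.236

This is the probability of reaching 60 but not 70, conditional on being operational at 50: (R(60) − R(70)) / R(50).
= (1,052 − 285) / 3,255 = 767 / 3,255 = 0.235637.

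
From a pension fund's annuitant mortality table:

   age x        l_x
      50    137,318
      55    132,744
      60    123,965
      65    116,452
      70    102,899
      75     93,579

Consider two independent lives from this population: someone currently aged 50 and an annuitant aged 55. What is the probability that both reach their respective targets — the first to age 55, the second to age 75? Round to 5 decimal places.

0.68148

p₁ = l_55/l_50 = 132,744/137,318 = 0.966690; p₂ = l_75/l_55 = 93,579/132,744 = 0.704958.
P(both) = p₁ × p₂ = 0.966690 × 0.704958 = 0.681476.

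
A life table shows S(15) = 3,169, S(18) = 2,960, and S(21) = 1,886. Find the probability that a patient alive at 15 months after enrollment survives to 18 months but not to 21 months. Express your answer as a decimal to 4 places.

0.3389

This is the probability of reaching 18 but not 21, conditional on being alive at 15: (S(18) − S(21)) / S(15).
= (2,960 − 1,886) / 3,169 = 1,074 / 3,169 = 0.338908.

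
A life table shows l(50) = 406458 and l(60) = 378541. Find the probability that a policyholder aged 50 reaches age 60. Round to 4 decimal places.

0.9313

The conditional survival probability is l(60)/l(50) = 378541/406458 = 0.931316.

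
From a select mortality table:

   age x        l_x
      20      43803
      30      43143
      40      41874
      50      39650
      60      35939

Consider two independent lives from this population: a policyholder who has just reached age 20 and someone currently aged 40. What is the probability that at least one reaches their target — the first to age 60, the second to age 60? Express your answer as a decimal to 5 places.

0.97455

p₁ = l_60/l_20 = 35939/43803 = 0.820469; p₂ = l_60/l_40 = 35939/41874 = 0.858265.
P(at least one) = 1 − (1−p₁)(1−p₂) = 1 − 0.179531 × 0.141735 = 0.974554.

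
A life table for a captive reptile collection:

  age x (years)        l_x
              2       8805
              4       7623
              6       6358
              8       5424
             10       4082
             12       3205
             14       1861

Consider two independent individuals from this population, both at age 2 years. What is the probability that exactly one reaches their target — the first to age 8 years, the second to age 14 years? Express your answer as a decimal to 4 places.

0.5670

p₁ = l_8/l_2 = 5424/8805 = 0.616014; p₂ = l_14/l_2 = 1861/8805 = 0.211357.
P(exactly one) = p₁(1−p₂) + (1−p₁)p₂ = 0.485815 + 0.081158 = 0.566973.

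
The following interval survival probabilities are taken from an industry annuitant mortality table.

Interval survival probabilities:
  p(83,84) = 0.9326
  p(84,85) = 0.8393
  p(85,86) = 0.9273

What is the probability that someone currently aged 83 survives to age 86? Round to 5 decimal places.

Chaining the interval survival probabilities: 0.9326 × 0.8393 × 0.9273.
= 0.725827.

0.72583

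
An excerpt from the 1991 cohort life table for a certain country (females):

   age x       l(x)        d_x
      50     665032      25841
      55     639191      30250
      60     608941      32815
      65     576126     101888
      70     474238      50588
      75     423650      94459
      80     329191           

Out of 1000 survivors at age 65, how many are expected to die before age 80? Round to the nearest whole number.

The relevant probability is 1 − 329191/576126 = 0.428613.
Expected number = 1000 × 0.428613 = 429.

429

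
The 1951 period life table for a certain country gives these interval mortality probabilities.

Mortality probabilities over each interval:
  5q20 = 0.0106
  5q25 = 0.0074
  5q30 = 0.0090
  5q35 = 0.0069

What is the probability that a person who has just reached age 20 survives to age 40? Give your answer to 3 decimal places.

Survival from 20 to 40 is the product of surviving each interval: (1 − 0.0106) × (1 − 0.0074) × (1 − 0.0090) × (1 − 0.0069).
= 0.9894 × 0.9926 × 0.9910 × 0.9931 = 0.966524.

0.967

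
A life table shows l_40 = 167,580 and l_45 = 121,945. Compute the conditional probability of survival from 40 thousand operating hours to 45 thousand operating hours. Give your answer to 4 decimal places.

The conditional survival probability is l_45/l_40 = 121,945/167,580 = 0.727682.

0.7277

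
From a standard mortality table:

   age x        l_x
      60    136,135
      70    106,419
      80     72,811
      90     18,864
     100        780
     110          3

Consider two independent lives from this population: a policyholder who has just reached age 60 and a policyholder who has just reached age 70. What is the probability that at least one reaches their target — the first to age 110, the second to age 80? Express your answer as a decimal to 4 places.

0.6842

p₁ = l_110/l_60 = 3/136,135 = 0.000022; p₂ = l_80/l_70 = 72,811/106,419 = 0.684192.
P(at least one) = 1 − (1−p₁)(1−p₂) = 1 − 0.999978 × 0.315808 = 0.684199.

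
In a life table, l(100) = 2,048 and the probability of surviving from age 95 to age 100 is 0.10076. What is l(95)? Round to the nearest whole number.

l(95) = l(100) / p = 2,048 / 0.10076 = 20326.

20326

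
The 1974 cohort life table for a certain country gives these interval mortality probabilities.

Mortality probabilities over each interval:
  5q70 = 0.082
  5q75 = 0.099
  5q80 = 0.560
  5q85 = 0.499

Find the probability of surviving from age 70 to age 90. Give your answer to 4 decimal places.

20p70 = (1 − 0.082) × (1 − 0.099) × (1 − 0.560) × (1 − 0.499).
= 0.918 × 0.901 × 0.440 × 0.501 = 0.182330.

0.1823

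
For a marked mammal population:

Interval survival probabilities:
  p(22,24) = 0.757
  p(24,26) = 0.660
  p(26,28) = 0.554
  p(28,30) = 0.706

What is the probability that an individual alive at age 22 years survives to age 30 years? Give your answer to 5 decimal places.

Survival from 22 to 30 is the product of surviving each interval: 0.757 × 0.660 × 0.554 × 0.706.
= 0.195413.

0.19541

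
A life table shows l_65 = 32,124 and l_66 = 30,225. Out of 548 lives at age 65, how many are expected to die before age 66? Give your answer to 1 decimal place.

The relevant probability is 1 − 30,225/32,124 = 0.059115.
Expected number = 548 × 0.059115 = 32.4.

32.4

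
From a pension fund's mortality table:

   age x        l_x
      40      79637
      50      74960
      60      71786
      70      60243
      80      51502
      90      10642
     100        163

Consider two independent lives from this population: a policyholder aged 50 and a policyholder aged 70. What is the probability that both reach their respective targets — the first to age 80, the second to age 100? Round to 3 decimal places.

0.002

p₁ = l_80/l_50 = 51502/74960 = 0.687060; p₂ = l_100/l_70 = 163/60243 = 0.002706.
P(both) = p₁ × p₂ = 0.687060 × 0.002706 = 0.001859.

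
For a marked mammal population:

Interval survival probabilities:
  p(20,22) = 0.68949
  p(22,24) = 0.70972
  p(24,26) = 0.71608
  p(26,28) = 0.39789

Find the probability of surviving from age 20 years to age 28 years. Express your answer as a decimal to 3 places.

P(survive 20→28) = 0.68949 × 0.70972 × 0.71608 × 0.39789.
= 0.139425.

0.139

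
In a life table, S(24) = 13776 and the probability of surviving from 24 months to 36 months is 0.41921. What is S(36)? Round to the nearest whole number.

5775

S(36) = S(24) × p = 13776 × 0.41921 = 5775.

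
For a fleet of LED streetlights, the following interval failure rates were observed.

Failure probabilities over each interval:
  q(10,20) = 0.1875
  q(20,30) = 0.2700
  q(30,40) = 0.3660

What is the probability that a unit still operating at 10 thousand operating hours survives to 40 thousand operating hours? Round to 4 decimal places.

0.3760

Chaining the interval survival probabilities: (1 − 0.1875) × (1 − 0.2700) × (1 − 0.3660).
= 0.8125 × 0.7300 × 0.6340 = 0.376041.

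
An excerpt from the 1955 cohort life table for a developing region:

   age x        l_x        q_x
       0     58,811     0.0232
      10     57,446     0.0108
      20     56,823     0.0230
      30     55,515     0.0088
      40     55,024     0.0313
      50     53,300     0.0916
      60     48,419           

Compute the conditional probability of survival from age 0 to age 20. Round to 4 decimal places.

0.9662

We want 20p0 = l_20/l_0.
The conditional survival probability is l_20/l_0 = 56,823/58,811 = 0.966197.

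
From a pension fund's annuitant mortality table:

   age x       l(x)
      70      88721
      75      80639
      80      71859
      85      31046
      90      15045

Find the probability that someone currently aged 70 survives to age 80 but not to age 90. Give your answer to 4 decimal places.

0.6404

This is the probability of reaching 80 but not 90, conditional on being alive at 70: (l(80) − l(90)) / l(70).
= (71859 − 15045) / 88721 = 56814 / 88721 = 0.640367.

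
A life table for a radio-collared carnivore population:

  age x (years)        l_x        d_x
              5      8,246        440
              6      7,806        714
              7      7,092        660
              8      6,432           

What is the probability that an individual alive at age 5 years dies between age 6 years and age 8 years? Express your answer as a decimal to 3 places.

This is the probability of reaching 6 but not 8, conditional on being alive at 5: (l_6 − l_8) / l_5.
= (7,806 − 6,432) / 8,246 = 1,374 / 8,246 = 0.166626.

0.167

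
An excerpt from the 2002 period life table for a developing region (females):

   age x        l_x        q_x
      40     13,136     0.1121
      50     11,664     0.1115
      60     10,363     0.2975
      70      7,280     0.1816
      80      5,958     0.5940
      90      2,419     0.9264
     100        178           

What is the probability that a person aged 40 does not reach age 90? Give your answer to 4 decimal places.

P(die before 90 | alive at 40) = 1 − l_90/l_40 = 1 − 2,419/13,136 = (10,717)/13,136 = 0.815850.

0.8158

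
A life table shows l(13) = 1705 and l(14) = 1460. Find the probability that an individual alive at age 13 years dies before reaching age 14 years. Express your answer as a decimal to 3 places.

0.144

P(die before 14 | alive at 13) = 1 − l(14)/l(13) = 1 − 1460/1705 = (245)/1705 = 0.143695.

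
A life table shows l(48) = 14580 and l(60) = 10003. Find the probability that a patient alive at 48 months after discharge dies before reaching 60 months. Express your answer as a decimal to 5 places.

P(die before 60 | alive at 48) = 1 − l(60)/l(48) = 1 − 10003/14580 = (4577)/14580 = 0.313923.

0.31392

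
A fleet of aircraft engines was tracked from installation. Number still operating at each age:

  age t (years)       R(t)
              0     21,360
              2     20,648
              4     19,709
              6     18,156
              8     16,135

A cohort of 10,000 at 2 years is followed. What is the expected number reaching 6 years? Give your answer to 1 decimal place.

8793.1

The relevant probability is 18,156/20,648 = 0.879310.
Expected number = 10,000 × 0.879310 = 8793.1.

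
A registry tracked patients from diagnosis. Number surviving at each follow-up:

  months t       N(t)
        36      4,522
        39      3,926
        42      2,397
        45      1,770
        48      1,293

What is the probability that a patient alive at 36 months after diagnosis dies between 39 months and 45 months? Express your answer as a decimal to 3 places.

This is the probability of reaching 39 but not 45, conditional on being alive at 36: (N(39) − N(45)) / N(36).
= (3,926 − 1,770) / 4,522 = 2,156 / 4,522 = 0.476780.

0.477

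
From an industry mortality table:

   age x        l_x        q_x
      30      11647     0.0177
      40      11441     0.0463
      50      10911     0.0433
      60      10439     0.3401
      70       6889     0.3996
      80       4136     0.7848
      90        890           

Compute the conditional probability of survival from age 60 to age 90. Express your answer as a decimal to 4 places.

We want 30p60 = l_90/l_60.
The conditional survival probability is l_90/l_60 = 890/10439 = 0.085257.

0.0853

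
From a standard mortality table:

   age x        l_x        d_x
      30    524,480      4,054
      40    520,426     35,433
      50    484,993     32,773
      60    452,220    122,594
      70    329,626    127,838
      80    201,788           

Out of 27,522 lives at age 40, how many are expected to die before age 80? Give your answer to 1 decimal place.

The relevant probability is 1 − 201,788/520,426 = 0.612264.
Expected number = 27,522 × 0.612264 = 16850.7.

16850.7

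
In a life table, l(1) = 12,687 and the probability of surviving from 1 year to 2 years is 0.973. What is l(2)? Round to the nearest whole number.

l(2) = l(1) × p = 12,687 × 0.973 = 12344.

12344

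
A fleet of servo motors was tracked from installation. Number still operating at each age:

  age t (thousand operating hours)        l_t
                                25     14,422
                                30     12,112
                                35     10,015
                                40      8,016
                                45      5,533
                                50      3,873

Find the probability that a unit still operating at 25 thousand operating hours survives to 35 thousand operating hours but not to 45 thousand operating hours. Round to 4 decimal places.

This is the probability of reaching 35 but not 45, conditional on being operational at 25: (l_35 − l_45) / l_25.
= (10,015 − 5,533) / 14,422 = 4,482 / 14,422 = 0.310775.

0.3108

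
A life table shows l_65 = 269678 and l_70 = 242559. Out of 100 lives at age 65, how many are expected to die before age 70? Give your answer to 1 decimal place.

10.1

The relevant probability is 1 − 242559/269678 = 0.100561.
Expected number = 100 × 0.100561 = 10.1.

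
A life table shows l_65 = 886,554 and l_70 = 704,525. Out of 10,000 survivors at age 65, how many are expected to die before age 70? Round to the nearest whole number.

2053

The relevant probability is 1 − 704,525/886,554 = 0.205322.
Expected number = 10,000 × 0.205322 = 2053.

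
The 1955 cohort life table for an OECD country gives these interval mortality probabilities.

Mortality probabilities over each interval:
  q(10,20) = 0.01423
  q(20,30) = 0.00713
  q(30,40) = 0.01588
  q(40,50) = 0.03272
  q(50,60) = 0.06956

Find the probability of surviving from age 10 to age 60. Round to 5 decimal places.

Survival from 10 to 60 is the product of surviving each interval: (1 − 0.01423) × (1 − 0.00713) × (1 − 0.01588) × (1 − 0.03272) × (1 − 0.06956).
= 0.98577 × 0.99287 × 0.98412 × 0.96728 × 0.93044 = 0.866875.

0.86688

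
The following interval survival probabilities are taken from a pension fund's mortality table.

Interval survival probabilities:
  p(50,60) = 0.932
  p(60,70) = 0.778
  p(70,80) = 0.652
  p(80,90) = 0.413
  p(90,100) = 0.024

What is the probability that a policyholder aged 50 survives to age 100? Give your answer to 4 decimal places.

The overall survival probability is 0.932 × 0.778 × 0.652 × 0.413 × 0.024.
= 0.004686.

0.0047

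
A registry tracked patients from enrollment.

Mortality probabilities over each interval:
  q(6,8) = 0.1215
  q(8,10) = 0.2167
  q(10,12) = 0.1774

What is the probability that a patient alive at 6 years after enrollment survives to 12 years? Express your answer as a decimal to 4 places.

0.5661

Survival from 6 to 12 is the product of surviving each interval: (1 − 0.1215) × (1 − 0.2167) × (1 − 0.1774).
= 0.8785 × 0.7833 × 0.8226 = 0.566055.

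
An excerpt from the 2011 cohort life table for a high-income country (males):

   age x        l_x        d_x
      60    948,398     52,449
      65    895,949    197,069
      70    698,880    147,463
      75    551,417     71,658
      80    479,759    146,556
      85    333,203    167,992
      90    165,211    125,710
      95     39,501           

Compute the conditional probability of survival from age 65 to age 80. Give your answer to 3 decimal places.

We want 15p65 = l_80/l_65.
The conditional survival probability is l_80/l_65 = 479,759/895,949 = 0.535476.

0.535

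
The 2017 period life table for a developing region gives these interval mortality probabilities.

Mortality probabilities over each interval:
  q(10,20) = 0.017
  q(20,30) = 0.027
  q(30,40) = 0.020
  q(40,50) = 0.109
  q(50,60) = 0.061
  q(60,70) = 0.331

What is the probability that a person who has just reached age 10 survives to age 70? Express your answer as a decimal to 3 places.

The overall survival probability is (1 − 0.017) × (1 − 0.027) × (1 − 0.020) × (1 − 0.109) × (1 − 0.061) × (1 − 0.331).
= 0.983 × 0.973 × 0.980 × 0.891 × 0.939 × 0.669 = 0.524641.

0.525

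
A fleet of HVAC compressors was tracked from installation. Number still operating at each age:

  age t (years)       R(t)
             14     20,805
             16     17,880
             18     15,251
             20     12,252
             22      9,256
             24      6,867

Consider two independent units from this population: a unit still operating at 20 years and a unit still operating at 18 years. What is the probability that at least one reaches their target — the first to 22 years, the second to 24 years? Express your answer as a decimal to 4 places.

0.8656

p₁ = R(22)/R(20) = 9,256/12,252 = 0.755468; p₂ = R(24)/R(18) = 6,867/15,251 = 0.450266.
P(at least one) = 1 − (1−p₁)(1−p₂) = 1 − 0.244532 × 0.549734 = 0.865572.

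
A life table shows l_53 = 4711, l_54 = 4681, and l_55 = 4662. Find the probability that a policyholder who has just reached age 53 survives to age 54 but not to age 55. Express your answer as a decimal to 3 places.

We want 1|1q53 = (l_54 − l_55)/l_53.
This is the probability of reaching 54 but not 55, conditional on being alive at 53: (l_54 − l_55) / l_53.
= (4681 − 4662) / 4711 = 19 / 4711 = 0.004033.

0.004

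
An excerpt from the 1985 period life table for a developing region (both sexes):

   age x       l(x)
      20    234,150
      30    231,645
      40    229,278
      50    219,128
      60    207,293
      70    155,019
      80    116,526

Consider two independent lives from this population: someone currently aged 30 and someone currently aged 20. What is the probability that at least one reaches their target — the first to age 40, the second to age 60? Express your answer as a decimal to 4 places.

0.9988

p₁ = l(40)/l(30) = 229,278/231,645 = 0.989782; p₂ = l(60)/l(20) = 207,293/234,150 = 0.885300.
P(at least one) = 1 − (1−p₁)(1−p₂) = 1 − 0.010218 × 0.114700 = 0.998828.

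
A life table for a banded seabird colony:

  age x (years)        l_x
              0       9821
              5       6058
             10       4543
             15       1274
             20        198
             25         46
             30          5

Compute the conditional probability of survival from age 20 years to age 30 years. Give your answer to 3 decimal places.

0.025

The conditional survival probability is l_30/l_20 = 5/198 = 0.025253.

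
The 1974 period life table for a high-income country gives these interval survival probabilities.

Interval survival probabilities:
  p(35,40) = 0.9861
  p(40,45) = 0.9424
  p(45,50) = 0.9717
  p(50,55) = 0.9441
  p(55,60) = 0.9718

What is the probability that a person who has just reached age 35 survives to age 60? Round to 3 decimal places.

Survival from 35 to 60 is the product of surviving each interval: 0.9861 × 0.9424 × 0.9717 × 0.9441 × 0.9718.
= 0.828482.

0.828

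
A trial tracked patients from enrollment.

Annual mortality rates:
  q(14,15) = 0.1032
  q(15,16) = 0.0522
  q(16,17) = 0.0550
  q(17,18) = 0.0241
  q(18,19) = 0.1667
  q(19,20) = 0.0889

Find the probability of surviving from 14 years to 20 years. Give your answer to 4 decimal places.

0.5951

P(survive 14→20) = (1 − 0.1032) × (1 − 0.0522) × (1 − 0.0550) × (1 − 0.0241) × (1 − 0.1667) × (1 − 0.0889).
= 0.8968 × 0.9478 × 0.9450 × 0.9759 × 0.8333 × 0.9111 = 0.595137.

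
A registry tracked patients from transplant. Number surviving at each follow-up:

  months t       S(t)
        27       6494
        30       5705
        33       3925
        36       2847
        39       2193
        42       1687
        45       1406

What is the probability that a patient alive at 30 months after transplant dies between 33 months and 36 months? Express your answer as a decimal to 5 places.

0.18896

This is the probability of reaching 33 but not 36, conditional on being alive at 30: (S(33) − S(36)) / S(30).
= (3925 − 2847) / 5705 = 1078 / 5705 = 0.188957.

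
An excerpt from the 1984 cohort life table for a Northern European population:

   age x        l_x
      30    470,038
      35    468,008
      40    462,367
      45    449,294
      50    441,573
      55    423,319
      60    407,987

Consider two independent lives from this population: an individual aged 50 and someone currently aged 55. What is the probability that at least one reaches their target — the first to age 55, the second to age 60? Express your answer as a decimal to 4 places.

p₁ = l_55/l_50 = 423,319/441,573 = 0.958661; p₂ = l_60/l_55 = 407,987/423,319 = 0.963781.
P(at least one) = 1 − (1−p₁)(1−p₂) = 1 − 0.041339 × 0.036219 = 0.998503.

0.9985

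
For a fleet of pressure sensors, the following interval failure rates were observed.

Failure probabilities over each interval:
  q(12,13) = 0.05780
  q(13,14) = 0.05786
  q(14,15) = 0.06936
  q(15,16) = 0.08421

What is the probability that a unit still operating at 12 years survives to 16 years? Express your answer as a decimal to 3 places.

Survival from 12 to 16 is the product of surviving each interval: (1 − 0.05780) × (1 − 0.05786) × (1 − 0.06936) × (1 − 0.08421).
= 0.94220 × 0.94214 × 0.93064 × 0.91579 = 0.756547.

0.757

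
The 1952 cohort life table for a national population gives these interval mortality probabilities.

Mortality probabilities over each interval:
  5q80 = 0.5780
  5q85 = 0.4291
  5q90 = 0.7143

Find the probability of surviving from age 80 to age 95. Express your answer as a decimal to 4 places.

0.0688

Chaining the interval survival probabilities: (1 − 0.5780) × (1 − 0.4291) × (1 − 0.7143).
= 0.4220 × 0.5709 × 0.2857 = 0.068831.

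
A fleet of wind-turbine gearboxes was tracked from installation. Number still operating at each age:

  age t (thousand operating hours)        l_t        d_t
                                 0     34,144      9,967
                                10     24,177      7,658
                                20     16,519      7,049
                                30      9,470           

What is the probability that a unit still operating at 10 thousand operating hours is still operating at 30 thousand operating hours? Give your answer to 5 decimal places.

0.39169

The conditional survival probability is l_30/l_10 = 9,470/24,177 = 0.391695.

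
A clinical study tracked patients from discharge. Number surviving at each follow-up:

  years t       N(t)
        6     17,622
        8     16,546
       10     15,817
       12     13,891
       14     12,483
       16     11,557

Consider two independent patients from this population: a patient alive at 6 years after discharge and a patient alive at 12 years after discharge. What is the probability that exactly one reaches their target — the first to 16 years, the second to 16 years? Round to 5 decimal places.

0.39654

p₁ = N(16)/N(6) = 11,557/17,622 = 0.655828; p₂ = N(16)/N(12) = 11,557/13,891 = 0.831978.
P(exactly one) = p₁(1−p₂) + (1−p₁)p₂ = 0.110194 + 0.286344 = 0.396537.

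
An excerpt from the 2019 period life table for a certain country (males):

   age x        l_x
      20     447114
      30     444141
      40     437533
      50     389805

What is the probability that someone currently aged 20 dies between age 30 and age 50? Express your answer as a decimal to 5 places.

This is the probability of reaching 30 but not 50, conditional on being alive at 20: (l_30 − l_50) / l_20.
= (444141 − 389805) / 447114 = 54336 / 447114 = 0.121526.

0.12153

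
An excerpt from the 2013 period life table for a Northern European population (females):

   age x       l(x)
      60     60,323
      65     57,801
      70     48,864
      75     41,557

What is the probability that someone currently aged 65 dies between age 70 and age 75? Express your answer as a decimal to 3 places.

This is the probability of reaching 70 but not 75, conditional on being alive at 65: (l(70) − l(75)) / l(65).
= (48,864 − 41,557) / 57,801 = 7,307 / 57,801 = 0.126416.

0.126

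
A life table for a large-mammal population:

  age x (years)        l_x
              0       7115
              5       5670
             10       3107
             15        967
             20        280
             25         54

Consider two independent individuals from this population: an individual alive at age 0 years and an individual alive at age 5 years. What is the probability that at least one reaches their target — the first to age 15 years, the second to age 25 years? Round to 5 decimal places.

p₁ = l_15/l_0 = 967/7115 = 0.135910; p₂ = l_25/l_5 = 54/5670 = 0.009524.
P(at least one) = 1 − (1−p₁)(1−p₂) = 1 − 0.864090 × 0.990476 = 0.144140.

0.14414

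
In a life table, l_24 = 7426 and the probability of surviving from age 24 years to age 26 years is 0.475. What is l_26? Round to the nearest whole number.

3527

l_26 = l_24 × p = 7426 × 0.475 = 3527.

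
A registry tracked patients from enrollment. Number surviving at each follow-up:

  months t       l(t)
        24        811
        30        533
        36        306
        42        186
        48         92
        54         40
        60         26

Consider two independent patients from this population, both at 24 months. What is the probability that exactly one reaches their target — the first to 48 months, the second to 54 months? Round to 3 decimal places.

p₁ = l(48)/l(24) = 92/811 = 0.113440; p₂ = l(54)/l(24) = 40/811 = 0.049322.
P(exactly one) = p₁(1−p₂) + (1−p₁)p₂ = 0.107845 + 0.043727 = 0.151572.

0.152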